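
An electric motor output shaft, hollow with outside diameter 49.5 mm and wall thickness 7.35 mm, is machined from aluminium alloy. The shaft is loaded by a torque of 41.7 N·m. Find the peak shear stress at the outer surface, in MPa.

2.32 MPa

J = π(d_o⁴ − d_i⁴)/32 = π(0.0495⁴ − 0.0348⁴)/32 = 4.454×10^-7 m⁴.
τ_max = T·r/J = 41.70 × 0.0248 / 4.454×10^-7 = 2.317×10^6 Pa.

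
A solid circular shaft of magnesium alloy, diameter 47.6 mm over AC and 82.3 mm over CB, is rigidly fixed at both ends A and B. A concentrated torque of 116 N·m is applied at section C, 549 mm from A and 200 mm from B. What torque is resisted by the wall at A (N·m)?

Compatibility: T_A·a/J_AC = T_B·b/J_CB with T_A + T_B = T₀.
J_AC = 5.04×10^-7 m⁴, J_CB = 4.50×10^-6 m⁴, so T_A = T₀·(J_AC/a)/((J_AC/a)+(J_CB/b)) = 4.544 N·m, T_B = 111.5 N·m.

4.54 N·m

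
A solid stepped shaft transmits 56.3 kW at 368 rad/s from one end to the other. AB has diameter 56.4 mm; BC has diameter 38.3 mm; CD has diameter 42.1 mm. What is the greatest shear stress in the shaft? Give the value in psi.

2010 psi

ω = 368 rad/s, so T = P/ω = 56.3×10³ / 368.0 = 153.0 N·m.
Under the same torque, τ_max = 16T/(πd³) is largest where d is smallest — segment BC (d = 38.3 mm).
τ_max = 16·153.0/(π·(0.0383)³) = 1.387×10^7 Pa.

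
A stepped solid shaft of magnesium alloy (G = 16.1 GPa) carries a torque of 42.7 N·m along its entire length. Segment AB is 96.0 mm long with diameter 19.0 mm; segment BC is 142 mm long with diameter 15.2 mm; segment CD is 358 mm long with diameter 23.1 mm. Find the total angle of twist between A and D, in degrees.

7.20°

J_AB = π(0.0190)⁴/32 = 1.28×10^-8 m⁴; J_BC = π(0.0152)⁴/32 = 5.24×10^-9 m⁴; J_CD = π(0.0231)⁴/32 = 2.80×10^-8 m⁴.
θ = (T/G)·Σ L_i/J_i = (42.70/16.1×10⁹)·(0.0960/1.28×10^-8 + 0.142/5.24×10^-9 + 0.358/2.80×10^-8) = 0.1257 rad.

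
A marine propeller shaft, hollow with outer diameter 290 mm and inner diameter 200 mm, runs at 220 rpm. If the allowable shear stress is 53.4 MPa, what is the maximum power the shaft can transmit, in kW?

4560 kW

J = π(d_o⁴ − d_i⁴)/32 = π(0.290⁴ − 0.200⁴)/32 = 5.373×10^-4 m⁴.
T_max = τ_allow·J/r = 5.34×10^7 × 5.373×10^-4 / 0.145 = 197900 N·m.
ω = 2π·220/60 = 23.04 rad/s, so P_max = T_max·ω = 4.559×10^6 W.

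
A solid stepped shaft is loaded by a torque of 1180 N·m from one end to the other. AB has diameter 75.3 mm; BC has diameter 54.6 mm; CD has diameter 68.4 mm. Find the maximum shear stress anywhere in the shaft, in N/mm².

Under the same torque, τ_max = 16T/(πd³) is largest where d is smallest — segment BC (d = 54.6 mm).
τ_max = 16·1180/(π·(0.0546)³) = 3.692×10^7 Pa.

36.9 N/mm²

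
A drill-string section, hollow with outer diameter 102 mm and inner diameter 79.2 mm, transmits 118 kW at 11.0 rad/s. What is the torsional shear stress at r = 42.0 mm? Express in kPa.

66600 kPa

ω = 11.0 rad/s, so T = P/ω = 118×10³ / 11.00 = 10730 N·m.
J = π(d_o⁴ − d_i⁴)/32 = π(0.102⁴ − 0.0792⁴)/32 = 6.764×10^-6 m⁴.
Shear stress varies linearly with radius: τ = T·r/J = 10730 × 0.0420 / 6.764×10^-6 = 6.661×10^7 Pa.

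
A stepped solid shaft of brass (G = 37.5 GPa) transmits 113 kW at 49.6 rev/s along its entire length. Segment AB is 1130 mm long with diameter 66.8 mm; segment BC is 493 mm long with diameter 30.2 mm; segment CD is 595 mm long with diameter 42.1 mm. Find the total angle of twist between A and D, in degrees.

ω = 2π·49.6 = 311.6 rad/s, so T = P/ω = 113×10³ / 311.6 = 362.6 N·m.
J_AB = π(0.0668)⁴/32 = 1.95×10^-6 m⁴; J_BC = π(0.0302)⁴/32 = 8.17×10^-8 m⁴; J_CD = π(0.0421)⁴/32 = 3.08×10^-7 m⁴.
θ = (T/G)·Σ L_i/J_i = (362.6/37.5×10⁹)·(1.13/1.95×10^-6 + 0.493/8.17×10^-8 + 0.595/3.08×10^-7) = 0.08262 rad.

4.73°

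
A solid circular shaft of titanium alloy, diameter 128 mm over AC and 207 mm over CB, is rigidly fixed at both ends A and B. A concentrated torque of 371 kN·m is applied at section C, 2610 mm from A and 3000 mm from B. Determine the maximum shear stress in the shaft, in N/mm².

182 N/mm²

Compatibility: T_A·a/J_AC = T_B·b/J_CB with T_A + T_B = T₀.
J_AC = 2.64×10^-5 m⁴, J_CB = 1.80×10^-4 m⁴, so T_A = T₀·(J_AC/a)/((J_AC/a)+(J_CB/b)) = 53380 N·m, T_B = 317600 N·m.
τ in each portion: τ_AC = 1.30×10^8 Pa, τ_CB = 1.82×10^8 Pa; maximum is in CB.
τ_max = T_CB·r/J = 317600·0.103/1.80×10^-4 = 1.824×10^8 Pa.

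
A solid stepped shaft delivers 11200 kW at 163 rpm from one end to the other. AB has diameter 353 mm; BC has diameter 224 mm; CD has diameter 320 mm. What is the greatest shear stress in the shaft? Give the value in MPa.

297 MPa

ω = 2π·163/60 = 17.07 rad/s, so T = P/ω = 11200×10³ / 17.07 = 656100 N·m.
Under the same torque, τ_max = 16T/(πd³) is largest where d is smallest — segment BC (d = 224 mm).
τ_max = 16·656100/(π·(0.224)³) = 2.973×10^8 Pa.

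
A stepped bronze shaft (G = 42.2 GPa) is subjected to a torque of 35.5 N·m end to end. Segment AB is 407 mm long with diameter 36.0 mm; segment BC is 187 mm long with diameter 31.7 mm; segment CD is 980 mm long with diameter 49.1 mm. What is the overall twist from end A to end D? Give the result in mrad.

5.11 mrad

J_AB = π(0.0360)⁴/32 = 1.65×10^-7 m⁴; J_BC = π(0.0317)⁴/32 = 9.91×10^-8 m⁴; J_CD = π(0.0491)⁴/32 = 5.71×10^-7 m⁴.
θ = (T/G)·Σ L_i/J_i = (35.50/42.2×10⁹)·(0.407/1.65×10^-7 + 0.187/9.91×10^-8 + 0.980/5.71×10^-7) = 5.108×10^-3 rad.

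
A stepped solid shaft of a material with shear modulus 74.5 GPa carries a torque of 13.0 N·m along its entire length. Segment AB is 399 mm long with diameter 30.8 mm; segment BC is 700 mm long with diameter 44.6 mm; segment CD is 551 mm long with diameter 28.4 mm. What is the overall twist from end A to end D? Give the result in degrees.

0.149°

J_AB = π(0.0308)⁴/32 = 8.83×10^-8 m⁴; J_BC = π(0.0446)⁴/32 = 3.88×10^-7 m⁴; J_CD = π(0.0284)⁴/32 = 6.39×10^-8 m⁴.
θ = (T/G)·Σ L_i/J_i = (13.00/74.5×10⁹)·(0.399/8.83×10^-8 + 0.700/3.88×10^-7 + 0.551/6.39×10^-8) = 2.608×10^-3 rad.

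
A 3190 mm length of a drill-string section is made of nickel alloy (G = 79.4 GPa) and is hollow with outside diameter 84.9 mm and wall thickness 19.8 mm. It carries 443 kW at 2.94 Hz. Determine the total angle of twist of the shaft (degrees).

11.8°

ω = 2π·2.94 = 18.47 rad/s, so T = P/ω = 443×10³ / 18.47 = 23980 N·m.
J = π(d_o⁴ − d_i⁴)/32 = π(0.0849⁴ − 0.0453⁴)/32 = 4.687×10^-6 m⁴.
θ = T·L/(G·J) = 23980 × 3.19 / (79.4×10⁹ × 4.687×10^-6) = 0.2056 rad.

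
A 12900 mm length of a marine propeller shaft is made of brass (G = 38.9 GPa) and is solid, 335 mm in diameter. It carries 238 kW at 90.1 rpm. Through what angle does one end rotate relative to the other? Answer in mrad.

ω = 2π·90.1/60 = 9.435 rad/s, so T = P/ω = 238×10³ / 9.435 = 25220 N·m.
J = πd⁴/32 = π(0.335)⁴/32 = 1.236×10^-3 m⁴.
θ = T·L/(G·J) = 25220 × 12.9 / (38.9×10⁹ × 1.236×10^-3) = 6.765×10^-3 rad.

6.77 mrad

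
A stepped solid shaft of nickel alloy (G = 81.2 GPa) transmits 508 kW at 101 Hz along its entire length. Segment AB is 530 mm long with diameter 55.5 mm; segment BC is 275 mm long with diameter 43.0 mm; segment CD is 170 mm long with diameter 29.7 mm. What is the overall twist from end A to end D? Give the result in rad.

0.0356 rad

ω = 2π·101 = 634.6 rad/s, so T = P/ω = 508×10³ / 634.6 = 800.5 N·m.
J_AB = π(0.0555)⁴/32 = 9.31×10^-7 m⁴; J_BC = π(0.0430)⁴/32 = 3.36×10^-7 m⁴; J_CD = π(0.0297)⁴/32 = 7.64×10^-8 m⁴.
θ = (T/G)·Σ L_i/J_i = (800.5/81.2×10⁹)·(0.530/9.31×10^-7 + 0.275/3.36×10^-7 + 0.170/7.64×10^-8) = 0.03563 rad.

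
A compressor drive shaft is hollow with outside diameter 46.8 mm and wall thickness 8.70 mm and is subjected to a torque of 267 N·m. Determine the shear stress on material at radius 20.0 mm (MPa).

J = π(d_o⁴ − d_i⁴)/32 = π(0.0468⁴ − 0.0294⁴)/32 = 3.976×10^-7 m⁴.
Shear stress varies linearly with radius: τ = T·r/J = 267.0 × 0.0200 / 3.976×10^-7 = 1.343×10^7 Pa.

13.4 MPa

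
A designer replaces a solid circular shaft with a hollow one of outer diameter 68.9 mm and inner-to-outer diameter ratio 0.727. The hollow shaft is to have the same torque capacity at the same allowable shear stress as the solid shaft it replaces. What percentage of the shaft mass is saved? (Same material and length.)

Equal τ_max and T ⇒ the solid shaft needs d_s³ = d_o³(1−k⁴), so d_s = 68.9·(1−0.727⁴)^(1/3) = 61.77 mm.
Area ratio A_h/A_s = d_o²(1−k²)/d_s² = (1−k²)/(1−k⁴)^(2/3) = 0.5865.
Mass saving = 1 − 0.5865 = 41.3 %.

41.3 %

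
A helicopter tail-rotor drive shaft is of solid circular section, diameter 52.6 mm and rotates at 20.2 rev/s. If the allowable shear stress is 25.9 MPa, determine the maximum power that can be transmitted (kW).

93.9 kW

J = πd⁴/32 = π(0.0526)⁴/32 = 7.515×10^-7 m⁴.
T_max = τ_allow·J/r = 2.59×10^7 × 7.515×10^-7 / 0.0263 = 740.1 N·m.
ω = 2π·20.2 = 126.9 rad/s, so P_max = T_max·ω = 9.393×10^4 W.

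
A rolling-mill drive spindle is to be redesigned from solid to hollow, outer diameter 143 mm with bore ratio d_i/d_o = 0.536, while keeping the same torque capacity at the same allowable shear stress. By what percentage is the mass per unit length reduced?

Equal τ_max and T ⇒ the solid shaft needs d_s³ = d_o³(1−k⁴), so d_s = 143·(1−0.536⁴)^(1/3) = 139.0 mm.
Area ratio A_h/A_s = d_o²(1−k²)/d_s² = (1−k²)/(1−k⁴)^(2/3) = 0.7548.
Mass saving = 1 − 0.7548 = 24.5 %.

24.5 %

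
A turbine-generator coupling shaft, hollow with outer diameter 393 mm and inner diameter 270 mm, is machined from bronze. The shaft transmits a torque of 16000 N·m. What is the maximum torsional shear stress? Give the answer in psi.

J = π(d_o⁴ − d_i⁴)/32 = π(0.393⁴ − 0.270⁴)/32 = 1.820×10^-3 m⁴.
τ_max = T·r/J = 16000 × 0.197 / 1.820×10^-3 = 1.727×10^6 Pa.

251 psi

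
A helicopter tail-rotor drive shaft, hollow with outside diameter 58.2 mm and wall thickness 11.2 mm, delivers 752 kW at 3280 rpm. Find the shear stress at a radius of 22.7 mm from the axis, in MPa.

ω = 2π·3280/60 = 343.5 rad/s, so T = P/ω = 752×10³ / 343.5 = 2189 N·m.
J = π(d_o⁴ − d_i⁴)/32 = π(0.0582⁴ − 0.0358⁴)/32 = 9.651×10^-7 m⁴.
Shear stress varies linearly with radius: τ = T·r/J = 2189 × 0.0227 / 9.651×10^-7 = 5.149×10^7 Pa.

51.5 MPa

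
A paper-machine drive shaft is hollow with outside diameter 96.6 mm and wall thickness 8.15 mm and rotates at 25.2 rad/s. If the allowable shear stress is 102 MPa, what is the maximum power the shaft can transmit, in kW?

J = π(d_o⁴ − d_i⁴)/32 = π(0.0966⁴ − 0.0803⁴)/32 = 4.467×10^-6 m⁴.
T_max = τ_allow·J/r = 1.02×10^8 × 4.467×10^-6 / 0.0483 = 9433 N·m.
ω = 25.2 rad/s, so P_max = T_max·ω = 2.377×10^5 W.

238 kW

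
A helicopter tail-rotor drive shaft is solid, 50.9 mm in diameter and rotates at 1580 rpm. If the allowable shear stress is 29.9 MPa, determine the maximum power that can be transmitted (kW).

J = πd⁴/32 = π(0.0509)⁴/32 = 6.590×10^-7 m⁴.
T_max = τ_allow·J/r = 2.99×10^7 × 6.590×10^-7 / 0.0255 = 774.2 N·m.
ω = 2π·1580/60 = 165.5 rad/s, so P_max = T_max·ω = 1.281×10^5 W.

128 kW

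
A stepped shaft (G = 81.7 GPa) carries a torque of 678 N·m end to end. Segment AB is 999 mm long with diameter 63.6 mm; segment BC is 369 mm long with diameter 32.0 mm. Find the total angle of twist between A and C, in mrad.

34.9 mrad

J_AB = π(0.0636)⁴/32 = 1.61×10^-6 m⁴; J_BC = π(0.0320)⁴/32 = 1.03×10^-7 m⁴.
θ = (T/G)·Σ L_i/J_i = (678.0/81.7×10⁹)·(0.999/1.61×10^-6 + 0.369/1.03×10^-7) = 0.03491 rad.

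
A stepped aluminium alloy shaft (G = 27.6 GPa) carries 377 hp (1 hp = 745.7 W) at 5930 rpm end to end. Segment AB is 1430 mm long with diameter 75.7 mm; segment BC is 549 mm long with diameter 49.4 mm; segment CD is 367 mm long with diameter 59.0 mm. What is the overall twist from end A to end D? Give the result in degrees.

1.59°

ω = 2π·5930/60 = 621.0 rad/s, so T = P/ω = 377×745.7 / 621.0 = 452.7 N·m.
J_AB = π(0.0757)⁴/32 = 3.22×10^-6 m⁴; J_BC = π(0.0494)⁴/32 = 5.85×10^-7 m⁴; J_CD = π(0.0590)⁴/32 = 1.19×10^-6 m⁴.
θ = (T/G)·Σ L_i/J_i = (452.7/27.6×10⁹)·(1.43/3.22×10^-6 + 0.549/5.85×10^-7 + 0.367/1.19×10^-6) = 0.02774 rad.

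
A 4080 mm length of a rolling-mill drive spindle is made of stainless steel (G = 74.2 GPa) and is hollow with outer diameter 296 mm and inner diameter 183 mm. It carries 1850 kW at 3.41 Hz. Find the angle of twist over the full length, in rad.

0.00738 rad

ω = 2π·3.41 = 21.43 rad/s, so T = P/ω = 1850×10³ / 21.43 = 86350 N·m.
J = π(d_o⁴ − d_i⁴)/32 = π(0.296⁴ − 0.183⁴)/32 = 6.435×10^-4 m⁴.
θ = T·L/(G·J) = 86350 × 4.08 / (74.2×10⁹ × 6.435×10^-4) = 7.378×10^-3 rad.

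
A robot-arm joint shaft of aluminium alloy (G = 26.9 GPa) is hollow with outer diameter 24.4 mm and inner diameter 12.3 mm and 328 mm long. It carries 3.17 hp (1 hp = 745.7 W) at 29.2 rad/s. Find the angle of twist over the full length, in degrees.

ω = 29.2 rad/s, so T = P/ω = 3.17×745.7 / 29.20 = 80.95 N·m.
J = π(d_o⁴ − d_i⁴)/32 = π(0.0244⁴ − 0.0123⁴)/32 = 3.255×10^-8 m⁴.
θ = T·L/(G·J) = 80.95 × 0.328 / (26.9×10⁹ × 3.255×10^-8) = 0.03032 rad.

1.74°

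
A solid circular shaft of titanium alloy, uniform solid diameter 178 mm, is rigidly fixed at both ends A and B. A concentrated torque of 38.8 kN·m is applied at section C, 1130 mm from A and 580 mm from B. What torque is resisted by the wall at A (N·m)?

13200 N·m

With uniform GJ and both ends fixed, compatibility θ_AC = θ_CB gives T_A·a = T_B·b, together with T_A + T_B = T₀.
T_A = T₀·b/(a+b) = 38800·580/1710 = 13160 N·m; T_B = 25640 N·m.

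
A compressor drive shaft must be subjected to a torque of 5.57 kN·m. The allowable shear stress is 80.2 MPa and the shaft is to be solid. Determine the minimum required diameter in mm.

70.7 mm

For a solid shaft τ_max = 16T/(πd³), so d = (16T/(π τ_allow))^(1/3) = (16·5570/(π·8.02×10^7))^(1/3) = 0.07072 m.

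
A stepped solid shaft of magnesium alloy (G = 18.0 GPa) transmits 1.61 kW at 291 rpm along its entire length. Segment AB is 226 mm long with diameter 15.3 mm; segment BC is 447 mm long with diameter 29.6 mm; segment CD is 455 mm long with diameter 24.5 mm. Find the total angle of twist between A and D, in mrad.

ω = 2π·291/60 = 30.47 rad/s, so T = P/ω = 1.61×10³ / 30.47 = 52.83 N·m.
J_AB = π(0.0153)⁴/32 = 5.38×10^-9 m⁴; J_BC = π(0.0296)⁴/32 = 7.54×10^-8 m⁴; J_CD = π(0.0245)⁴/32 = 3.54×10^-8 m⁴.
θ = (T/G)·Σ L_i/J_i = (52.83/18.0×10⁹)·(0.226/5.38×10^-9 + 0.447/7.54×10^-8 + 0.455/3.54×10^-8) = 0.1785 rad.

178 mrad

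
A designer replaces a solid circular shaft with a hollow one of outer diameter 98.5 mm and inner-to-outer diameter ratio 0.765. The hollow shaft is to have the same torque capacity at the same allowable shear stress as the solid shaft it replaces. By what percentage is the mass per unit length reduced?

45.1 %

Equal τ_max and T ⇒ the solid shaft needs d_s³ = d_o³(1−k⁴), so d_s = 98.5·(1−0.765⁴)^(1/3) = 85.65 mm.
Area ratio A_h/A_s = d_o²(1−k²)/d_s² = (1−k²)/(1−k⁴)^(2/3) = 0.5485.
Mass saving = 1 − 0.5485 = 45.1 %.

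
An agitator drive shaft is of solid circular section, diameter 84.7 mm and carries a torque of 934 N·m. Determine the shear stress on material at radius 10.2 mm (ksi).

J = πd⁴/32 = π(0.0847)⁴/32 = 5.053×10^-6 m⁴.
Shear stress varies linearly with radius: τ = T·r/J = 934.0 × 0.0102 / 5.053×10^-6 = 1.885×10^6 Pa.

0.273 ksi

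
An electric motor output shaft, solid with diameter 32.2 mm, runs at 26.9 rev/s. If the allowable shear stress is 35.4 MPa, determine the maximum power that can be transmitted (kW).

39.2 kW

J = πd⁴/32 = π(0.0322)⁴/32 = 1.055×10^-7 m⁴.
T_max = τ_allow·J/r = 3.54×10^7 × 1.055×10^-7 / 0.0161 = 232.1 N·m.
ω = 2π·26.9 = 169.0 rad/s, so P_max = T_max·ω = 3.922×10^4 W.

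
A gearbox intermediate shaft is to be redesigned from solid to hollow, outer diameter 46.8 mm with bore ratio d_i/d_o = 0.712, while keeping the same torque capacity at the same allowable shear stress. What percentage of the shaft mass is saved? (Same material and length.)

Equal τ_max and T ⇒ the solid shaft needs d_s³ = d_o³(1−k⁴), so d_s = 46.8·(1−0.712⁴)^(1/3) = 42.39 mm.
Area ratio A_h/A_s = d_o²(1−k²)/d_s² = (1−k²)/(1−k⁴)^(2/3) = 0.6010.
Mass saving = 1 − 0.6010 = 39.9 %.

39.9 %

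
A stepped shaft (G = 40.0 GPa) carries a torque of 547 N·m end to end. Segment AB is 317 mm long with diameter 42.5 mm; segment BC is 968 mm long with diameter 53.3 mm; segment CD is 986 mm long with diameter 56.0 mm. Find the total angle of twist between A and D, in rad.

0.0442 rad

J_AB = π(0.0425)⁴/32 = 3.20×10^-7 m⁴; J_BC = π(0.0533)⁴/32 = 7.92×10^-7 m⁴; J_CD = π(0.0560)⁴/32 = 9.65×10^-7 m⁴.
θ = (T/G)·Σ L_i/J_i = (547.0/40.0×10⁹)·(0.317/3.20×10^-7 + 0.968/7.92×10^-7 + 0.986/9.65×10^-7) = 0.04421 rad.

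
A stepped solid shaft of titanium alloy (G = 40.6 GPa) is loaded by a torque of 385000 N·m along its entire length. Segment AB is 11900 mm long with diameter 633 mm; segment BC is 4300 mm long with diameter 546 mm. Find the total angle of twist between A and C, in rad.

J_AB = π(0.633)⁴/32 = 0.0158 m⁴; J_BC = π(0.546)⁴/32 = 8.73×10^-3 m⁴.
θ = (T/G)·Σ L_i/J_i = (385000/40.6×10⁹)·(11.9/0.0158 + 4.30/8.73×10^-3) = 0.01183 rad.

0.0118 rad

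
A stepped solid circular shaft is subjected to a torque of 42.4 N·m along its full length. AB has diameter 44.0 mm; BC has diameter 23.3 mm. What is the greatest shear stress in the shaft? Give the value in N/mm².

17.1 N/mm²

Under the same torque, τ_max = 16T/(πd³) is largest where d is smallest — segment BC (d = 23.3 mm).
τ_max = 16·42.40/(π·(0.0233)³) = 1.707×10^7 Pa.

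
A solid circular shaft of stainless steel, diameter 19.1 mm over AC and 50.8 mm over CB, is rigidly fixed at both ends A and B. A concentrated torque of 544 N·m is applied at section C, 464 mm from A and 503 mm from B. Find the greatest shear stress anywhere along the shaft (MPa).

20.7 MPa

Compatibility: T_A·a/J_AC = T_B·b/J_CB with T_A + T_B = T₀.
J_AC = 1.31×10^-8 m⁴, J_CB = 6.54×10^-7 m⁴, so T_A = T₀·(J_AC/a)/((J_AC/a)+(J_CB/b)) = 11.54 N·m, T_B = 532.5 N·m.
τ in each portion: τ_AC = 8.43×10^6 Pa, τ_CB = 2.07×10^7 Pa; maximum is in CB.
τ_max = T_CB·r/J = 532.5·0.0254/6.54×10^-7 = 2.069×10^7 Pa.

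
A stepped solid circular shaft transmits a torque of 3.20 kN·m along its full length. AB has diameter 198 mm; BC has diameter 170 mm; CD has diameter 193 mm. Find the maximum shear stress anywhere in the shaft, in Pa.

Under the same torque, τ_max = 16T/(πd³) is largest where d is smallest — segment BC (d = 170 mm).
τ_max = 16·3200/(π·(0.170)³) = 3.317×10^6 Pa.

3.32e6 Pa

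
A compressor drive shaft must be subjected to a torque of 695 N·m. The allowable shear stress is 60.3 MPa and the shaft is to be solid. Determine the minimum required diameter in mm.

38.9 mm

For a solid shaft τ_max = 16T/(πd³), so d = (16T/(π τ_allow))^(1/3) = (16·695.0/(π·6.03×10^7))^(1/3) = 0.03886 m.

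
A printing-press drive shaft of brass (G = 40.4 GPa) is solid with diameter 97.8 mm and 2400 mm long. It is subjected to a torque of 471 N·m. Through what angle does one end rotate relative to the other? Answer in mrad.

3.12 mrad

J = πd⁴/32 = π(0.0978)⁴/32 = 8.982×10^-6 m⁴.
θ = T·L/(G·J) = 471.0 × 2.40 / (40.4×10⁹ × 8.982×10^-6) = 3.115×10^-3 rad.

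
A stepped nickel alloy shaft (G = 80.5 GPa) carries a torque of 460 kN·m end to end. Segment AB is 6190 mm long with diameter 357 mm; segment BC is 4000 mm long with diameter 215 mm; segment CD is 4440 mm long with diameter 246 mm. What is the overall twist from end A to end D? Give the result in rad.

J_AB = π(0.357)⁴/32 = 1.59×10^-3 m⁴; J_BC = π(0.215)⁴/32 = 2.10×10^-4 m⁴; J_CD = π(0.246)⁴/32 = 3.60×10^-4 m⁴.
θ = (T/G)·Σ L_i/J_i = (460000/80.5×10⁹)·(6.19/1.59×10^-3 + 4.00/2.10×10^-4 + 4.44/3.60×10^-4) = 0.2017 rad.

0.202 rad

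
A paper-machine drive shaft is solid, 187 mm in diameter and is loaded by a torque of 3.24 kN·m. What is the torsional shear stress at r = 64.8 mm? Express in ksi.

0.254 ksi

J = πd⁴/32 = π(0.187)⁴/32 = 1.201×10^-4 m⁴.
Shear stress varies linearly with radius: τ = T·r/J = 3240 × 0.0648 / 1.201×10^-4 = 1.749×10^6 Pa.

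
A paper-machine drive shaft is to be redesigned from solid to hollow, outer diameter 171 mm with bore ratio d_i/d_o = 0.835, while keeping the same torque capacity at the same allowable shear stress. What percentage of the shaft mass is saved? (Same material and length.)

52.8 %

Equal τ_max and T ⇒ the solid shaft needs d_s³ = d_o³(1−k⁴), so d_s = 171·(1−0.835⁴)^(1/3) = 137.0 mm.
Area ratio A_h/A_s = d_o²(1−k²)/d_s² = (1−k²)/(1−k⁴)^(2/3) = 0.4719.
Mass saving = 1 − 0.4719 = 52.8 %.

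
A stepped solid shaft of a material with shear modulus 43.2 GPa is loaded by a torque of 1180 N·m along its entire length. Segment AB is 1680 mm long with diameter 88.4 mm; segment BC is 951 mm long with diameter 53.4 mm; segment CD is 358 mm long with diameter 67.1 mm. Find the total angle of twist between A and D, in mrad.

J_AB = π(0.0884)⁴/32 = 6.00×10^-6 m⁴; J_BC = π(0.0534)⁴/32 = 7.98×10^-7 m⁴; J_CD = π(0.0671)⁴/32 = 1.99×10^-6 m⁴.
θ = (T/G)·Σ L_i/J_i = (1180/43.2×10⁹)·(1.68/6.00×10^-6 + 0.951/7.98×10^-7 + 0.358/1.99×10^-6) = 0.04511 rad.

45.1 mrad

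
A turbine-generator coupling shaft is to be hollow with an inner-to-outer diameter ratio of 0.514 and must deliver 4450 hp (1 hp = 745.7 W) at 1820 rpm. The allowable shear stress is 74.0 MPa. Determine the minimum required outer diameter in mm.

109 mm

ω = 2π·1820/60 = 190.6 rad/s, so T = P/ω = 4450×745.7 / 190.6 = 17410 N·m.
For a hollow shaft with d_i/d_o = 0.514: τ_max = 16T/(π d_o³ (1−k⁴)), so d_o = [16T/(π τ_allow (1−k⁴))]^(1/3) = [16·17410/(π·7.40×10^7·0.9302)]^(1/3) = 0.1088 m.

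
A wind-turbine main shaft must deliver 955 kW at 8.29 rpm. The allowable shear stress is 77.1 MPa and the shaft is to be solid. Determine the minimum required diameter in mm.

417 mm

ω = 2π·8.29/60 = 0.8681 rad/s, so T = P/ω = 955×10³ / 0.8681 = 1.100e6 N·m.
For a solid shaft τ_max = 16T/(πd³), so d = (16T/(π τ_allow))^(1/3) = (16·1.100e6/(π·7.71×10^7))^(1/3) = 0.4173 m.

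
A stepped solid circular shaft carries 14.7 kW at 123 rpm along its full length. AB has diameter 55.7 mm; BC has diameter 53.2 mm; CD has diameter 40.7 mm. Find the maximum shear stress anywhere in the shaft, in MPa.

86.2 MPa

ω = 2π·123/60 = 12.88 rad/s, so T = P/ω = 14.7×10³ / 12.88 = 1141 N·m.
Under the same torque, τ_max = 16T/(πd³) is largest where d is smallest — segment CD (d = 40.7 mm).
τ_max = 16·1141/(π·(0.0407)³) = 8.621×10^7 Pa.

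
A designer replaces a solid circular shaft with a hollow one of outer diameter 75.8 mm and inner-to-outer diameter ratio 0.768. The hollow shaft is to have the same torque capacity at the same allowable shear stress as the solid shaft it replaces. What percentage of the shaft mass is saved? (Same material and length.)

Equal τ_max and T ⇒ the solid shaft needs d_s³ = d_o³(1−k⁴), so d_s = 75.8·(1−0.768⁴)^(1/3) = 65.73 mm.
Area ratio A_h/A_s = d_o²(1−k²)/d_s² = (1−k²)/(1−k⁴)^(2/3) = 0.5455.
Mass saving = 1 − 0.5455 = 45.5 %.

45.5 %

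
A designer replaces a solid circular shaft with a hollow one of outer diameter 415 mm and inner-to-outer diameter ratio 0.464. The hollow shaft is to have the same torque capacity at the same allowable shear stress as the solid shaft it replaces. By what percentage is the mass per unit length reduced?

Equal τ_max and T ⇒ the solid shaft needs d_s³ = d_o³(1−k⁴), so d_s = 415·(1−0.464⁴)^(1/3) = 408.5 mm.
Area ratio A_h/A_s = d_o²(1−k²)/d_s² = (1−k²)/(1−k⁴)^(2/3) = 0.8099.
Mass saving = 1 − 0.8099 = 19.0 %.

19.0 %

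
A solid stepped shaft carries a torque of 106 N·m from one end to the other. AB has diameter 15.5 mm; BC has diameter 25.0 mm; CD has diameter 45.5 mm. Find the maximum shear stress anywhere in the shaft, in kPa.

Under the same torque, τ_max = 16T/(πd³) is largest where d is smallest — segment AB (d = 15.5 mm).
τ_max = 16·106.0/(π·(0.0155)³) = 1.450×10^8 Pa.

145000 kPa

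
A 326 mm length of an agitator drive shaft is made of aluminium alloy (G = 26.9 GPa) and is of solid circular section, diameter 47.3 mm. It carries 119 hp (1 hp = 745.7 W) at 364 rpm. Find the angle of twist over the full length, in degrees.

3.29°

ω = 2π·364/60 = 38.12 rad/s, so T = P/ω = 119×745.7 / 38.12 = 2328 N·m.
J = πd⁴/32 = π(0.0473)⁴/32 = 4.914×10^-7 m⁴.
θ = T·L/(G·J) = 2328 × 0.326 / (26.9×10⁹ × 4.914×10^-7) = 0.05741 rad.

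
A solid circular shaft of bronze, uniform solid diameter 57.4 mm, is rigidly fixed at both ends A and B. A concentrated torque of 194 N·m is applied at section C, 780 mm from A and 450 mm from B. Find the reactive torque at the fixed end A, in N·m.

With uniform GJ and both ends fixed, compatibility θ_AC = θ_CB gives T_A·a = T_B·b, together with T_A + T_B = T₀.
T_A = T₀·b/(a+b) = 194.0·450/1230 = 70.98 N·m; T_B = 123.0 N·m.

71.0 N·m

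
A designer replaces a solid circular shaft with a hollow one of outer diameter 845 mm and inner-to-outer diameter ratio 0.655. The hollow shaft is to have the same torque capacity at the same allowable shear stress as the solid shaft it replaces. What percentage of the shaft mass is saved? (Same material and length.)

34.6 %

Equal τ_max and T ⇒ the solid shaft needs d_s³ = d_o³(1−k⁴), so d_s = 845·(1−0.655⁴)^(1/3) = 789.6 mm.
Area ratio A_h/A_s = d_o²(1−k²)/d_s² = (1−k²)/(1−k⁴)^(2/3) = 0.6539.
Mass saving = 1 − 0.6539 = 34.6 %.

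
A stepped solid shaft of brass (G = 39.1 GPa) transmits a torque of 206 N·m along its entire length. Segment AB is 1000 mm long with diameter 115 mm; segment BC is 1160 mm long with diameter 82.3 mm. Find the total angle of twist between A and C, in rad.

0.00166 rad

J_AB = π(0.115)⁴/32 = 1.72×10^-5 m⁴; J_BC = π(0.0823)⁴/32 = 4.50×10^-6 m⁴.
θ = (T/G)·Σ L_i/J_i = (206.0/39.1×10⁹)·(1.00/1.72×10^-5 + 1.16/4.50×10^-6) = 1.664×10^-3 rad.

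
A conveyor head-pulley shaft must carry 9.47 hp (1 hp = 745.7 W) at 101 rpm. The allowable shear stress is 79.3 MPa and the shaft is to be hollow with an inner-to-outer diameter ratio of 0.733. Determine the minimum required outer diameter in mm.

39.2 mm

ω = 2π·101/60 = 10.58 rad/s, so T = P/ω = 9.47×745.7 / 10.58 = 667.7 N·m.
For a hollow shaft with d_i/d_o = 0.733: τ_max = 16T/(π d_o³ (1−k⁴)), so d_o = [16T/(π τ_allow (1−k⁴))]^(1/3) = [16·667.7/(π·7.93×10^7·0.7113)]^(1/3) = 0.03921 m.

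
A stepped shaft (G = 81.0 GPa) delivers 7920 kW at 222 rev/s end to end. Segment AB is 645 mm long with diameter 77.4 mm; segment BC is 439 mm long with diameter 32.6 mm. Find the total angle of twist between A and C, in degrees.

ω = 2π·222 = 1395 rad/s, so T = P/ω = 7920×10³ / 1395 = 5678 N·m.
J_AB = π(0.0774)⁴/32 = 3.52×10^-6 m⁴; J_BC = π(0.0326)⁴/32 = 1.11×10^-7 m⁴.
θ = (T/G)·Σ L_i/J_i = (5678/81.0×10⁹)·(0.645/3.52×10^-6 + 0.439/1.11×10^-7) = 0.2904 rad.

16.6°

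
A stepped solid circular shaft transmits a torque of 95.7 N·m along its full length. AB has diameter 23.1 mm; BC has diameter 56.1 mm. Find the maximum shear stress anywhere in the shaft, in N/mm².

Under the same torque, τ_max = 16T/(πd³) is largest where d is smallest — segment AB (d = 23.1 mm).
τ_max = 16·95.70/(π·(0.0231)³) = 3.954×10^7 Pa.

39.5 N/mm²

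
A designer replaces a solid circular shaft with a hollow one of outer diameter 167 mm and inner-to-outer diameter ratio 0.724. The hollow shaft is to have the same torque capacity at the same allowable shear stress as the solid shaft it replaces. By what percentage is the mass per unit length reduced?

41.1 %

Equal τ_max and T ⇒ the solid shaft needs d_s³ = d_o³(1−k⁴), so d_s = 167·(1−0.724⁴)^(1/3) = 150.0 mm.
Area ratio A_h/A_s = d_o²(1−k²)/d_s² = (1−k²)/(1−k⁴)^(2/3) = 0.5895.
Mass saving = 1 − 0.5895 = 41.1 %.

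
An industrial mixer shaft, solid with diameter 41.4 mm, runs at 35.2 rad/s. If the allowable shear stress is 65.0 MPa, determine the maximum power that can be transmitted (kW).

J = πd⁴/32 = π(0.0414)⁴/32 = 2.884×10^-7 m⁴.
T_max = τ_allow·J/r = 6.50×10^7 × 2.884×10^-7 / 0.0207 = 905.6 N·m.
ω = 35.2 rad/s, so P_max = T_max·ω = 3.188×10^4 W.

31.9 kW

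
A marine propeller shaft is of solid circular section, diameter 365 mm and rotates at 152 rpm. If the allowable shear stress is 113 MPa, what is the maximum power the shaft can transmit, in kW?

J = πd⁴/32 = π(0.365)⁴/32 = 1.742×10^-3 m⁴.
T_max = τ_allow·J/r = 1.13×10^8 × 1.742×10^-3 / 0.182 = 1.079e6 N·m.
ω = 2π·152/60 = 15.92 rad/s, so P_max = T_max·ω = 1.717×10^7 W.

17200 kW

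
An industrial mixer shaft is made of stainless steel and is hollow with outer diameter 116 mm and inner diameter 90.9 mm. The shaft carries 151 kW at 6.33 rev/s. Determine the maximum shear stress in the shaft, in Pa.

ω = 2π·6.33 = 39.77 rad/s, so T = P/ω = 151×10³ / 39.77 = 3797 N·m.
J = π(d_o⁴ − d_i⁴)/32 = π(0.116⁴ − 0.0909⁴)/32 = 1.107×10^-5 m⁴.
τ_max = T·r/J = 3797 × 0.0580 / 1.107×10^-5 = 1.989×10^7 Pa.

1.99e7 Pa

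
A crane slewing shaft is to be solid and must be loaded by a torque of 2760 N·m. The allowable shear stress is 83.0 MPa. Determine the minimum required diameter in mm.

55.3 mm

For a solid shaft τ_max = 16T/(πd³), so d = (16T/(π τ_allow))^(1/3) = (16·2760/(π·8.30×10^7))^(1/3) = 0.05533 m.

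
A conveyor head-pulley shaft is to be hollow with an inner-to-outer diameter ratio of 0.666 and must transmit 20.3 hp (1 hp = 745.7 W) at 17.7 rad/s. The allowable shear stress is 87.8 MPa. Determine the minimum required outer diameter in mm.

ω = 17.7 rad/s, so T = P/ω = 20.3×745.7 / 17.70 = 855.2 N·m.
For a hollow shaft with d_i/d_o = 0.666: τ_max = 16T/(π d_o³ (1−k⁴)), so d_o = [16T/(π τ_allow (1−k⁴))]^(1/3) = [16·855.2/(π·8.78×10^7·0.8033)]^(1/3) = 0.03953 m.

39.5 mm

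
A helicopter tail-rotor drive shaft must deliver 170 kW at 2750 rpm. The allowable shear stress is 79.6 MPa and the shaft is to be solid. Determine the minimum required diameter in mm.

ω = 2π·2750/60 = 288.0 rad/s, so T = P/ω = 170×10³ / 288.0 = 590.3 N·m.
For a solid shaft τ_max = 16T/(πd³), so d = (16T/(π τ_allow))^(1/3) = (16·590.3/(π·7.96×10^7))^(1/3) = 0.03355 m.

33.6 mm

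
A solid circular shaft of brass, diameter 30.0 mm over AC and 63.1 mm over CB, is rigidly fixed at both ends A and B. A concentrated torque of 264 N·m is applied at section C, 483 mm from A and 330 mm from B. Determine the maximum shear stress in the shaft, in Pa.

5.17e6 Pa

Compatibility: T_A·a/J_AC = T_B·b/J_CB with T_A + T_B = T₀.
J_AC = 7.95×10^-8 m⁴, J_CB = 1.56×10^-6 m⁴, so T_A = T₀·(J_AC/a)/((J_AC/a)+(J_CB/b)) = 8.905 N·m, T_B = 255.1 N·m.
τ in each portion: τ_AC = 1.68×10^6 Pa, τ_CB = 5.17×10^6 Pa; maximum is in CB.
τ_max = T_CB·r/J = 255.1·0.0316/1.56×10^-6 = 5.171×10^6 Pa.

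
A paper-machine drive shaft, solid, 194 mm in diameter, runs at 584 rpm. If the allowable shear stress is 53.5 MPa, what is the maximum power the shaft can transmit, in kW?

J = πd⁴/32 = π(0.194)⁴/32 = 1.391×10^-4 m⁴.
T_max = τ_allow·J/r = 5.35×10^7 × 1.391×10^-4 / 0.0970 = 76700 N·m.
ω = 2π·584/60 = 61.16 rad/s, so P_max = T_max·ω = 4.691×10^6 W.

4690 kW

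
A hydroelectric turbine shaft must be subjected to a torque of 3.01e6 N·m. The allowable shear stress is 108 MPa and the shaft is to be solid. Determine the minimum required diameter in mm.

For a solid shaft τ_max = 16T/(πd³), so d = (16T/(π τ_allow))^(1/3) = (16·3.010e6/(π·1.08×10^8))^(1/3) = 0.5216 m.

522 mm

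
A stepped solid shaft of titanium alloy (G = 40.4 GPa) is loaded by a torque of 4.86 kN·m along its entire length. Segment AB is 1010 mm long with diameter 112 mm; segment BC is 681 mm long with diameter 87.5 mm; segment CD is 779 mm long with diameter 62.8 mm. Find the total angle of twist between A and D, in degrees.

J_AB = π(0.112)⁴/32 = 1.54×10^-5 m⁴; J_BC = π(0.0875)⁴/32 = 5.75×10^-6 m⁴; J_CD = π(0.0628)⁴/32 = 1.53×10^-6 m⁴.
θ = (T/G)·Σ L_i/J_i = (4860/40.4×10⁹)·(1.01/1.54×10^-5 + 0.681/5.75×10^-6 + 0.779/1.53×10^-6) = 0.08347 rad.

4.78°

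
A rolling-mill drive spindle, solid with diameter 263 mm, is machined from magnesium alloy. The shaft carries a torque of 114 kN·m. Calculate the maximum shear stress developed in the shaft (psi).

J = πd⁴/32 = π(0.263)⁴/32 = 4.697×10^-4 m⁴.
τ_max = T·r/J = 114000 × 0.132 / 4.697×10^-4 = 3.192×10^7 Pa.

4630 psi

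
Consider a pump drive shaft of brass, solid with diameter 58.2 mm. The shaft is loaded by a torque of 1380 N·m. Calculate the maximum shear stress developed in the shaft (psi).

5170 psi

J = πd⁴/32 = π(0.0582)⁴/32 = 1.126×10^-6 m⁴.
τ_max = T·r/J = 1380 × 0.0291 / 1.126×10^-6 = 3.565×10^7 Pa.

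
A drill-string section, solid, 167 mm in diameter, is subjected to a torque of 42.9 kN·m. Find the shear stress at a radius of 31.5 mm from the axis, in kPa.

17700 kPa

J = πd⁴/32 = π(0.167)⁴/32 = 7.636×10^-5 m⁴.
Shear stress varies linearly with radius: τ = T·r/J = 42900 × 0.0315 / 7.636×10^-5 = 1.770×10^7 Pa.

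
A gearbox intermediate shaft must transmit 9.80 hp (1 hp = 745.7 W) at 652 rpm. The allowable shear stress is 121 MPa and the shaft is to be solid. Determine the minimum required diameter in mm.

ω = 2π·652/60 = 68.28 rad/s, so T = P/ω = 9.80×745.7 / 68.28 = 107.0 N·m.
For a solid shaft τ_max = 16T/(πd³), so d = (16T/(π τ_allow))^(1/3) = (16·107.0/(π·1.21×10^8))^(1/3) = 0.01652 m.

16.5 mm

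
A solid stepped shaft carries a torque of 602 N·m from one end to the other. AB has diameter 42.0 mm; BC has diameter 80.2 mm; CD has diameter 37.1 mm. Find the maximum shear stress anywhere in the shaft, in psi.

Under the same torque, τ_max = 16T/(πd³) is largest where d is smallest — segment CD (d = 37.1 mm).
τ_max = 16·602.0/(π·(0.0371)³) = 6.004×10^7 Pa.

8710 psi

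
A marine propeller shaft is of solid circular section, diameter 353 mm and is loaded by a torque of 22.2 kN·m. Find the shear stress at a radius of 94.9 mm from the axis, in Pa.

J = πd⁴/32 = π(0.353)⁴/32 = 1.524×10^-3 m⁴.
Shear stress varies linearly with radius: τ = T·r/J = 22200 × 0.0949 / 1.524×10^-3 = 1.382×10^6 Pa.

1.38e6 Pa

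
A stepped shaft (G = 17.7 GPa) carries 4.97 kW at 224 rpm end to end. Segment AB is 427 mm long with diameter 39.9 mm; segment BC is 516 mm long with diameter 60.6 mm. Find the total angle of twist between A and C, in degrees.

1.44°

ω = 2π·224/60 = 23.46 rad/s, so T = P/ω = 4.97×10³ / 23.46 = 211.9 N·m.
J_AB = π(0.0399)⁴/32 = 2.49×10^-7 m⁴; J_BC = π(0.0606)⁴/32 = 1.32×10^-6 m⁴.
θ = (T/G)·Σ L_i/J_i = (211.9/17.7×10⁹)·(0.427/2.49×10^-7 + 0.516/1.32×10^-6) = 0.02521 rad.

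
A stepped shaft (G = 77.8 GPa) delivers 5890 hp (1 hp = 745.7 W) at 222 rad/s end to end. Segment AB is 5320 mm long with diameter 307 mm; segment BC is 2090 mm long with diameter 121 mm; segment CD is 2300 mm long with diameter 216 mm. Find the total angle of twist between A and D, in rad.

0.0295 rad

ω = 222 rad/s, so T = P/ω = 5890×745.7 / 222.0 = 19780 N·m.
J_AB = π(0.307)⁴/32 = 8.72×10^-4 m⁴; J_BC = π(0.121)⁴/32 = 2.10×10^-5 m⁴; J_CD = π(0.216)⁴/32 = 2.14×10^-4 m⁴.
θ = (T/G)·Σ L_i/J_i = (19780/77.8×10⁹)·(5.32/8.72×10^-4 + 2.09/2.10×10^-5 + 2.30/2.14×10^-4) = 0.02954 rad.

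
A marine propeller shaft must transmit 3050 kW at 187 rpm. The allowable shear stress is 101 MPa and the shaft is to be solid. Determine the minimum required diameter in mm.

199 mm

ω = 2π·187/60 = 19.58 rad/s, so T = P/ω = 3050×10³ / 19.58 = 155800 N·m.
For a solid shaft τ_max = 16T/(πd³), so d = (16T/(π τ_allow))^(1/3) = (16·155800/(π·1.01×10^8))^(1/3) = 0.1988 m.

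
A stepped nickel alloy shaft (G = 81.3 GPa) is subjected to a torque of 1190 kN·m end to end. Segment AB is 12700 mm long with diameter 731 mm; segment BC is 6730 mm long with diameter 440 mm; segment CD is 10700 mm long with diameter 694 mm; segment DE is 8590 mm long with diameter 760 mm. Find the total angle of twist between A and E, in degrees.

J_AB = π(0.731)⁴/32 = 0.0280 m⁴; J_BC = π(0.440)⁴/32 = 3.68×10^-3 m⁴; J_CD = π(0.694)⁴/32 = 0.0228 m⁴; J_DE = π(0.760)⁴/32 = 0.0328 m⁴.
θ = (T/G)·Σ L_i/J_i = (1.190e6/81.3×10⁹)·(12.7/0.0280 + 6.73/3.68×10^-3 + 10.7/0.0228 + 8.59/0.0328) = 0.04412 rad.

2.53°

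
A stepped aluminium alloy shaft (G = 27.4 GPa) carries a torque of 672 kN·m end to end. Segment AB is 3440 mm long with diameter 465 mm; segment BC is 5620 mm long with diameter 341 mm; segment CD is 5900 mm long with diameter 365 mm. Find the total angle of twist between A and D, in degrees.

11.8°

J_AB = π(0.465)⁴/32 = 4.59×10^-3 m⁴; J_BC = π(0.341)⁴/32 = 1.33×10^-3 m⁴; J_CD = π(0.365)⁴/32 = 1.74×10^-3 m⁴.
θ = (T/G)·Σ L_i/J_i = (672000/27.4×10⁹)·(3.44/4.59×10^-3 + 5.62/1.33×10^-3 + 5.90/1.74×10^-3) = 0.2053 rad.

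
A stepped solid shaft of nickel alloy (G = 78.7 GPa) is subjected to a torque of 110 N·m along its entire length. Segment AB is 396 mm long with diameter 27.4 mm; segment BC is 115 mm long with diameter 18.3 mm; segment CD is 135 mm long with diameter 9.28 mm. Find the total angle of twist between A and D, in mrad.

J_AB = π(0.0274)⁴/32 = 5.53×10^-8 m⁴; J_BC = π(0.0183)⁴/32 = 1.10×10^-8 m⁴; J_CD = π(0.00928)⁴/32 = 7.28×10^-10 m⁴.
θ = (T/G)·Σ L_i/J_i = (110.0/78.7×10⁹)·(0.396/5.53×10^-8 + 0.115/1.10×10^-8 + 0.135/7.28×10^-10) = 0.2838 rad.

284 mrad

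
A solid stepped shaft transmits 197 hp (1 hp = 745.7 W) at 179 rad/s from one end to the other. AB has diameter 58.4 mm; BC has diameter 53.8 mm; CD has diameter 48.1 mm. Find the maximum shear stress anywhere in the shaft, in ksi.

5.45 ksi

ω = 179 rad/s, so T = P/ω = 197×745.7 / 179.0 = 820.7 N·m.
Under the same torque, τ_max = 16T/(πd³) is largest where d is smallest — segment CD (d = 48.1 mm).
τ_max = 16·820.7/(π·(0.0481)³) = 3.756×10^7 Pa.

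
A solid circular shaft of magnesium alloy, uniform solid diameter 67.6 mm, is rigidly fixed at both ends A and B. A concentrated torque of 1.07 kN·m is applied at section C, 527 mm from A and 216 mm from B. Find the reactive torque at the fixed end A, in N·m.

311 N·m

With uniform GJ and both ends fixed, compatibility θ_AC = θ_CB gives T_A·a = T_B·b, together with T_A + T_B = T₀.
T_A = T₀·b/(a+b) = 1070·216/743.0 = 311.1 N·m; T_B = 758.9 N·m.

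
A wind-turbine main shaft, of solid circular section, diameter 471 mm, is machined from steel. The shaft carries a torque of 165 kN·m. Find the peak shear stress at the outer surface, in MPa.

8.04 MPa

J = πd⁴/32 = π(0.471)⁴/32 = 4.832×10^-3 m⁴.
τ_max = T·r/J = 165000 × 0.235 / 4.832×10^-3 = 8.043×10^6 Pa.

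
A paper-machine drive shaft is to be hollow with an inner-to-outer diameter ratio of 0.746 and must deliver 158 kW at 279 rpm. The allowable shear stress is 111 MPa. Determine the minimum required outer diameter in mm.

ω = 2π·279/60 = 29.22 rad/s, so T = P/ω = 158×10³ / 29.22 = 5408 N·m.
For a hollow shaft with d_i/d_o = 0.746: τ_max = 16T/(π d_o³ (1−k⁴)), so d_o = [16T/(π τ_allow (1−k⁴))]^(1/3) = [16·5408/(π·1.11×10^8·0.6903)]^(1/3) = 0.07110 m.

71.1 mm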